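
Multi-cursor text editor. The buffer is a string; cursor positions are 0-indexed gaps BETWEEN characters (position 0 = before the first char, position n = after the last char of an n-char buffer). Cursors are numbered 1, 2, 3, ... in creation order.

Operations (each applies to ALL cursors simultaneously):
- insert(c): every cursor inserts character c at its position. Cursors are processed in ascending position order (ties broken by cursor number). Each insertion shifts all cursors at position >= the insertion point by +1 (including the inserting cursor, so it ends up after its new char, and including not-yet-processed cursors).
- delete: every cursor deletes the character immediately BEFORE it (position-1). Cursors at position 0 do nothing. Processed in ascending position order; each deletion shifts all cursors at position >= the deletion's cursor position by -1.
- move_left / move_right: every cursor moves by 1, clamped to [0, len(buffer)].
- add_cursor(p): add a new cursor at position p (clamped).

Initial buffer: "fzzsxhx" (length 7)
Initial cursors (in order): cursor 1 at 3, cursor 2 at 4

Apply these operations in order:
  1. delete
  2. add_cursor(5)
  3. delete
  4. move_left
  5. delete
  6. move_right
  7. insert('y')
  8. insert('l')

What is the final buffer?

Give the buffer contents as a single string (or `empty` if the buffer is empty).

Answer: hyyylll

Derivation:
After op 1 (delete): buffer="fzxhx" (len 5), cursors c1@2 c2@2, authorship .....
After op 2 (add_cursor(5)): buffer="fzxhx" (len 5), cursors c1@2 c2@2 c3@5, authorship .....
After op 3 (delete): buffer="xh" (len 2), cursors c1@0 c2@0 c3@2, authorship ..
After op 4 (move_left): buffer="xh" (len 2), cursors c1@0 c2@0 c3@1, authorship ..
After op 5 (delete): buffer="h" (len 1), cursors c1@0 c2@0 c3@0, authorship .
After op 6 (move_right): buffer="h" (len 1), cursors c1@1 c2@1 c3@1, authorship .
After op 7 (insert('y')): buffer="hyyy" (len 4), cursors c1@4 c2@4 c3@4, authorship .123
After op 8 (insert('l')): buffer="hyyylll" (len 7), cursors c1@7 c2@7 c3@7, authorship .123123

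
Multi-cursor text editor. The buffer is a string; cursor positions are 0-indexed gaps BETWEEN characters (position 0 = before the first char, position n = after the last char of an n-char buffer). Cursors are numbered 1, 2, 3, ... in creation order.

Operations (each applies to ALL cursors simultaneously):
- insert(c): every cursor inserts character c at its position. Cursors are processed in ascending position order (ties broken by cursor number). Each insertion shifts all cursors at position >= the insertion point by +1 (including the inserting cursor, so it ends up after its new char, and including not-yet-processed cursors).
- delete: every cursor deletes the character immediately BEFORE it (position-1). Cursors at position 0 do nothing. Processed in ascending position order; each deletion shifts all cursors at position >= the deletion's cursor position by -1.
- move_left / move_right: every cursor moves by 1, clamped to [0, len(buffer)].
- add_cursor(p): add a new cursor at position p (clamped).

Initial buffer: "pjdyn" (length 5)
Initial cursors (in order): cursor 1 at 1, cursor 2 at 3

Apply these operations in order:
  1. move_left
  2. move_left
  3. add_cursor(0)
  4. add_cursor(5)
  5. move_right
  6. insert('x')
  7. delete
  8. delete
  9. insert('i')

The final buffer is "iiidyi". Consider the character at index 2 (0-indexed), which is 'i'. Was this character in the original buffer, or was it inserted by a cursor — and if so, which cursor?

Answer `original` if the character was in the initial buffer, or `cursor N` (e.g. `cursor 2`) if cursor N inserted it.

Answer: cursor 3

Derivation:
After op 1 (move_left): buffer="pjdyn" (len 5), cursors c1@0 c2@2, authorship .....
After op 2 (move_left): buffer="pjdyn" (len 5), cursors c1@0 c2@1, authorship .....
After op 3 (add_cursor(0)): buffer="pjdyn" (len 5), cursors c1@0 c3@0 c2@1, authorship .....
After op 4 (add_cursor(5)): buffer="pjdyn" (len 5), cursors c1@0 c3@0 c2@1 c4@5, authorship .....
After op 5 (move_right): buffer="pjdyn" (len 5), cursors c1@1 c3@1 c2@2 c4@5, authorship .....
After op 6 (insert('x')): buffer="pxxjxdynx" (len 9), cursors c1@3 c3@3 c2@5 c4@9, authorship .13.2...4
After op 7 (delete): buffer="pjdyn" (len 5), cursors c1@1 c3@1 c2@2 c4@5, authorship .....
After op 8 (delete): buffer="dy" (len 2), cursors c1@0 c2@0 c3@0 c4@2, authorship ..
After op 9 (insert('i')): buffer="iiidyi" (len 6), cursors c1@3 c2@3 c3@3 c4@6, authorship 123..4
Authorship (.=original, N=cursor N): 1 2 3 . . 4
Index 2: author = 3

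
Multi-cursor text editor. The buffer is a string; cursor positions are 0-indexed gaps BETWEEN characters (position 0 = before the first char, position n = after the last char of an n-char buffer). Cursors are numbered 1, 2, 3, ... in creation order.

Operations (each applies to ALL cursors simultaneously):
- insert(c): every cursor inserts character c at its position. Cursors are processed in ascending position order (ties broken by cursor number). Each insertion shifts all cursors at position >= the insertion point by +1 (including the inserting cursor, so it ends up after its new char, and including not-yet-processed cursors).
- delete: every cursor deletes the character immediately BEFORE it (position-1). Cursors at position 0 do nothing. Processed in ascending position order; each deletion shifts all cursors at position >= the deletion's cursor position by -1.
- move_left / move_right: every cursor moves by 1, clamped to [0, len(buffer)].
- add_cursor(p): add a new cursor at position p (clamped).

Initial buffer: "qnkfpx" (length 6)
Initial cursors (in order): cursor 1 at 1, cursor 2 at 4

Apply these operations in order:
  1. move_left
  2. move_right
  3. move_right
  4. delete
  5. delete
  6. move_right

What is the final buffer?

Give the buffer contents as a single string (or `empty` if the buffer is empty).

After op 1 (move_left): buffer="qnkfpx" (len 6), cursors c1@0 c2@3, authorship ......
After op 2 (move_right): buffer="qnkfpx" (len 6), cursors c1@1 c2@4, authorship ......
After op 3 (move_right): buffer="qnkfpx" (len 6), cursors c1@2 c2@5, authorship ......
After op 4 (delete): buffer="qkfx" (len 4), cursors c1@1 c2@3, authorship ....
After op 5 (delete): buffer="kx" (len 2), cursors c1@0 c2@1, authorship ..
After op 6 (move_right): buffer="kx" (len 2), cursors c1@1 c2@2, authorship ..

Answer: kx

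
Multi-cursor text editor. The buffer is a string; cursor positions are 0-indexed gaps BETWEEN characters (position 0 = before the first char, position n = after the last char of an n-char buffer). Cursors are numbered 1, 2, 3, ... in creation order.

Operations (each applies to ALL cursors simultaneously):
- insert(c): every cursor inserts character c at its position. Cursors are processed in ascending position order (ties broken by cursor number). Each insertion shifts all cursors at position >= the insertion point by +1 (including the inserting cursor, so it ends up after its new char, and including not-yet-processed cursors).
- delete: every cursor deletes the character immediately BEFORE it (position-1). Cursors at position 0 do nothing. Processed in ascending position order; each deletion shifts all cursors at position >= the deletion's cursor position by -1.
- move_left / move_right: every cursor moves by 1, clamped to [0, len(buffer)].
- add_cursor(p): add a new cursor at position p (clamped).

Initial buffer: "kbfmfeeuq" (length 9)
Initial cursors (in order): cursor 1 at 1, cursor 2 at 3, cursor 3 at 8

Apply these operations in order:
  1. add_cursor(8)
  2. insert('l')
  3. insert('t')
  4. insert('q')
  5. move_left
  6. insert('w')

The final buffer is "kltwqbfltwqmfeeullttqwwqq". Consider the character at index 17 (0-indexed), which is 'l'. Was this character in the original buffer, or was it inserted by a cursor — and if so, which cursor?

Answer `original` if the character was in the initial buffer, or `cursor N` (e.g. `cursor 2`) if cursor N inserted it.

After op 1 (add_cursor(8)): buffer="kbfmfeeuq" (len 9), cursors c1@1 c2@3 c3@8 c4@8, authorship .........
After op 2 (insert('l')): buffer="klbflmfeeullq" (len 13), cursors c1@2 c2@5 c3@12 c4@12, authorship .1..2.....34.
After op 3 (insert('t')): buffer="kltbfltmfeeullttq" (len 17), cursors c1@3 c2@7 c3@16 c4@16, authorship .11..22.....3434.
After op 4 (insert('q')): buffer="kltqbfltqmfeeullttqqq" (len 21), cursors c1@4 c2@9 c3@20 c4@20, authorship .111..222.....343434.
After op 5 (move_left): buffer="kltqbfltqmfeeullttqqq" (len 21), cursors c1@3 c2@8 c3@19 c4@19, authorship .111..222.....343434.
After op 6 (insert('w')): buffer="kltwqbfltwqmfeeullttqwwqq" (len 25), cursors c1@4 c2@10 c3@23 c4@23, authorship .1111..2222.....34343344.
Authorship (.=original, N=cursor N): . 1 1 1 1 . . 2 2 2 2 . . . . . 3 4 3 4 3 3 4 4 .
Index 17: author = 4

Answer: cursor 4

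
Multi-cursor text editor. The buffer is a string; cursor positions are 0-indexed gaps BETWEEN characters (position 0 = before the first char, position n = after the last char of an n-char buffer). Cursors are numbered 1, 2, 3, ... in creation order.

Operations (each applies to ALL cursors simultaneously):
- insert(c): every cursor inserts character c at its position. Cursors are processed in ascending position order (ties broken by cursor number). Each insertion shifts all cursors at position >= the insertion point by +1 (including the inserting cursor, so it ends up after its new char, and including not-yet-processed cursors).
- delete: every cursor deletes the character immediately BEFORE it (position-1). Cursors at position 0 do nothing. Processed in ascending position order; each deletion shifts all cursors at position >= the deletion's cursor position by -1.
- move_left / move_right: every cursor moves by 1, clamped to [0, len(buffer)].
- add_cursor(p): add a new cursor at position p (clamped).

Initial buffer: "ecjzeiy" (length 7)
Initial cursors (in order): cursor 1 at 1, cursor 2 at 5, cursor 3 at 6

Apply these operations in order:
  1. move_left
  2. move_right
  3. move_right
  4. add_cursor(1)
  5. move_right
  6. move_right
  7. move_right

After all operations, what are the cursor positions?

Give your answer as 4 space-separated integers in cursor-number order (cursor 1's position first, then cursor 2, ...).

After op 1 (move_left): buffer="ecjzeiy" (len 7), cursors c1@0 c2@4 c3@5, authorship .......
After op 2 (move_right): buffer="ecjzeiy" (len 7), cursors c1@1 c2@5 c3@6, authorship .......
After op 3 (move_right): buffer="ecjzeiy" (len 7), cursors c1@2 c2@6 c3@7, authorship .......
After op 4 (add_cursor(1)): buffer="ecjzeiy" (len 7), cursors c4@1 c1@2 c2@6 c3@7, authorship .......
After op 5 (move_right): buffer="ecjzeiy" (len 7), cursors c4@2 c1@3 c2@7 c3@7, authorship .......
After op 6 (move_right): buffer="ecjzeiy" (len 7), cursors c4@3 c1@4 c2@7 c3@7, authorship .......
After op 7 (move_right): buffer="ecjzeiy" (len 7), cursors c4@4 c1@5 c2@7 c3@7, authorship .......

Answer: 5 7 7 4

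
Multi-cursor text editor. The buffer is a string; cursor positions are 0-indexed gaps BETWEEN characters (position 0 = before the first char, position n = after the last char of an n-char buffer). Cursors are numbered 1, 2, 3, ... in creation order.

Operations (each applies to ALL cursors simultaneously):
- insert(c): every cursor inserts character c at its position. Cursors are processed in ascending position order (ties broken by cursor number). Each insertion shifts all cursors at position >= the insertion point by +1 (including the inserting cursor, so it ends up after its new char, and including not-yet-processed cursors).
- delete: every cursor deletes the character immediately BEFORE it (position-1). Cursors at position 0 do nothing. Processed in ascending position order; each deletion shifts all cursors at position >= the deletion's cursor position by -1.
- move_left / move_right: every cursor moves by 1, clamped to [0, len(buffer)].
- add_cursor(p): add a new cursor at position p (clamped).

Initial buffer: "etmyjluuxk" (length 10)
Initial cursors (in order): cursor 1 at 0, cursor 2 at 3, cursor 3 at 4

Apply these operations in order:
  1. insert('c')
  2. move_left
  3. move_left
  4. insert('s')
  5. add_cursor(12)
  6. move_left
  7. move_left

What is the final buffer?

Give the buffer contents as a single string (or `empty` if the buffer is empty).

Answer: scetsmcsycjluuxk

Derivation:
After op 1 (insert('c')): buffer="cetmcycjluuxk" (len 13), cursors c1@1 c2@5 c3@7, authorship 1...2.3......
After op 2 (move_left): buffer="cetmcycjluuxk" (len 13), cursors c1@0 c2@4 c3@6, authorship 1...2.3......
After op 3 (move_left): buffer="cetmcycjluuxk" (len 13), cursors c1@0 c2@3 c3@5, authorship 1...2.3......
After op 4 (insert('s')): buffer="scetsmcsycjluuxk" (len 16), cursors c1@1 c2@5 c3@8, authorship 11..2.23.3......
After op 5 (add_cursor(12)): buffer="scetsmcsycjluuxk" (len 16), cursors c1@1 c2@5 c3@8 c4@12, authorship 11..2.23.3......
After op 6 (move_left): buffer="scetsmcsycjluuxk" (len 16), cursors c1@0 c2@4 c3@7 c4@11, authorship 11..2.23.3......
After op 7 (move_left): buffer="scetsmcsycjluuxk" (len 16), cursors c1@0 c2@3 c3@6 c4@10, authorship 11..2.23.3......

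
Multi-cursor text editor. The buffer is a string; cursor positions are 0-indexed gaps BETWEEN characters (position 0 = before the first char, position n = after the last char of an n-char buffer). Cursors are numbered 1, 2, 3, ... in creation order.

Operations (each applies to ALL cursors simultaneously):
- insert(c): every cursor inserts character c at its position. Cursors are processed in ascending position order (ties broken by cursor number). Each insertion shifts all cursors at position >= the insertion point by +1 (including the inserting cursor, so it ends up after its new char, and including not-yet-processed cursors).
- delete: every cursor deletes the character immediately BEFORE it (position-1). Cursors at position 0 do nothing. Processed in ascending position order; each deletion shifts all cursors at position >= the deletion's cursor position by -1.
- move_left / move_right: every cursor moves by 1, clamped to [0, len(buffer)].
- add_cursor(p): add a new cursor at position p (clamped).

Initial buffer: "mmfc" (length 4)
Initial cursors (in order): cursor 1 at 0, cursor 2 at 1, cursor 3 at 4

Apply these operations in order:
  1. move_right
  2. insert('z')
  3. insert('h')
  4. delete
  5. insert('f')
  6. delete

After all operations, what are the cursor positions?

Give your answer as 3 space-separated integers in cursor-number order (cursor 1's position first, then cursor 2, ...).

After op 1 (move_right): buffer="mmfc" (len 4), cursors c1@1 c2@2 c3@4, authorship ....
After op 2 (insert('z')): buffer="mzmzfcz" (len 7), cursors c1@2 c2@4 c3@7, authorship .1.2..3
After op 3 (insert('h')): buffer="mzhmzhfczh" (len 10), cursors c1@3 c2@6 c3@10, authorship .11.22..33
After op 4 (delete): buffer="mzmzfcz" (len 7), cursors c1@2 c2@4 c3@7, authorship .1.2..3
After op 5 (insert('f')): buffer="mzfmzffczf" (len 10), cursors c1@3 c2@6 c3@10, authorship .11.22..33
After op 6 (delete): buffer="mzmzfcz" (len 7), cursors c1@2 c2@4 c3@7, authorship .1.2..3

Answer: 2 4 7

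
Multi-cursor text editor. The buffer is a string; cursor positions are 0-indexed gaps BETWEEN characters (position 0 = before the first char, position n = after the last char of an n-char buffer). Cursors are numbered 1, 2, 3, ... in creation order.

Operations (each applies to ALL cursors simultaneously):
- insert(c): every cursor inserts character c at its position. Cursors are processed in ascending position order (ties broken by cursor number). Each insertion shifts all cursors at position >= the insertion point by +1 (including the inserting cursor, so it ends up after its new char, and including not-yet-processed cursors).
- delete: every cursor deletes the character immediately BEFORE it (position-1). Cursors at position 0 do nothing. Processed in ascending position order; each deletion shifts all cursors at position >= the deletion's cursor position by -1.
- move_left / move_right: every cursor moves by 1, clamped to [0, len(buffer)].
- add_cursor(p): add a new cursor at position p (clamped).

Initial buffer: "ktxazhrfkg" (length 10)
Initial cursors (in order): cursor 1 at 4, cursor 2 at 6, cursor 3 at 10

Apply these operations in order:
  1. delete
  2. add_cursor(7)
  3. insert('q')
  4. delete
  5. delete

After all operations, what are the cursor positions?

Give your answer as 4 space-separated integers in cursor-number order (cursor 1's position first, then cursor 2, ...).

Answer: 2 2 3 3

Derivation:
After op 1 (delete): buffer="ktxzrfk" (len 7), cursors c1@3 c2@4 c3@7, authorship .......
After op 2 (add_cursor(7)): buffer="ktxzrfk" (len 7), cursors c1@3 c2@4 c3@7 c4@7, authorship .......
After op 3 (insert('q')): buffer="ktxqzqrfkqq" (len 11), cursors c1@4 c2@6 c3@11 c4@11, authorship ...1.2...34
After op 4 (delete): buffer="ktxzrfk" (len 7), cursors c1@3 c2@4 c3@7 c4@7, authorship .......
After op 5 (delete): buffer="ktr" (len 3), cursors c1@2 c2@2 c3@3 c4@3, authorship ...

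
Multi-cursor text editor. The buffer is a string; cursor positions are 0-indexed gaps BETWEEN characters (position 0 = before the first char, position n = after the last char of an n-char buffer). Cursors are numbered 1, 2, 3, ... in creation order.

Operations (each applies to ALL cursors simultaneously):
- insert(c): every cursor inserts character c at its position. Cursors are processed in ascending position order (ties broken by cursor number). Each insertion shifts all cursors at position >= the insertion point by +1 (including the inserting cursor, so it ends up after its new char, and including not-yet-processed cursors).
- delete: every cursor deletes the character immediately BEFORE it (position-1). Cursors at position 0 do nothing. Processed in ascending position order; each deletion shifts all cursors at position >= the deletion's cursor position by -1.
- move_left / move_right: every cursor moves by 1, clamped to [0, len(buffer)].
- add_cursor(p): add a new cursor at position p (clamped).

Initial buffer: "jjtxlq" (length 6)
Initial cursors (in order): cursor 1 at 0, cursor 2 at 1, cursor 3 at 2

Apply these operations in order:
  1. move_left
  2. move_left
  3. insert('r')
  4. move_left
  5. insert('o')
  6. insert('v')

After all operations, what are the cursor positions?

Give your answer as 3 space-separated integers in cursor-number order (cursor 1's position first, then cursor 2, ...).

After op 1 (move_left): buffer="jjtxlq" (len 6), cursors c1@0 c2@0 c3@1, authorship ......
After op 2 (move_left): buffer="jjtxlq" (len 6), cursors c1@0 c2@0 c3@0, authorship ......
After op 3 (insert('r')): buffer="rrrjjtxlq" (len 9), cursors c1@3 c2@3 c3@3, authorship 123......
After op 4 (move_left): buffer="rrrjjtxlq" (len 9), cursors c1@2 c2@2 c3@2, authorship 123......
After op 5 (insert('o')): buffer="rrooorjjtxlq" (len 12), cursors c1@5 c2@5 c3@5, authorship 121233......
After op 6 (insert('v')): buffer="rrooovvvrjjtxlq" (len 15), cursors c1@8 c2@8 c3@8, authorship 121231233......

Answer: 8 8 8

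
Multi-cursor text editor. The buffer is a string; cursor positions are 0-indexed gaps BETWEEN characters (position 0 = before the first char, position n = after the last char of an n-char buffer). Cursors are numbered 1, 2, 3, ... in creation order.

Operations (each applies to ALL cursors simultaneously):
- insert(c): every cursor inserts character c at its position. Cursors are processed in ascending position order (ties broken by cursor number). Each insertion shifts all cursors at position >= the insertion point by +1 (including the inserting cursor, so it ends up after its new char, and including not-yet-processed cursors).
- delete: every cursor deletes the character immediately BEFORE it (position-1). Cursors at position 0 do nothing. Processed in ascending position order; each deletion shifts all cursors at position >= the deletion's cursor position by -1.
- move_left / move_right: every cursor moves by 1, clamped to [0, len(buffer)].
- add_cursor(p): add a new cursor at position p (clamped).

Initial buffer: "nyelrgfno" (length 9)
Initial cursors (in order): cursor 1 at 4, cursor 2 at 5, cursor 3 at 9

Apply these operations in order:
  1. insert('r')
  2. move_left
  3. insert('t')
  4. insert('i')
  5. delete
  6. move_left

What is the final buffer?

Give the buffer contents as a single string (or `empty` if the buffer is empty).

After op 1 (insert('r')): buffer="nyelrrrgfnor" (len 12), cursors c1@5 c2@7 c3@12, authorship ....1.2....3
After op 2 (move_left): buffer="nyelrrrgfnor" (len 12), cursors c1@4 c2@6 c3@11, authorship ....1.2....3
After op 3 (insert('t')): buffer="nyeltrrtrgfnotr" (len 15), cursors c1@5 c2@8 c3@14, authorship ....11.22....33
After op 4 (insert('i')): buffer="nyeltirrtirgfnotir" (len 18), cursors c1@6 c2@10 c3@17, authorship ....111.222....333
After op 5 (delete): buffer="nyeltrrtrgfnotr" (len 15), cursors c1@5 c2@8 c3@14, authorship ....11.22....33
After op 6 (move_left): buffer="nyeltrrtrgfnotr" (len 15), cursors c1@4 c2@7 c3@13, authorship ....11.22....33

Answer: nyeltrrtrgfnotr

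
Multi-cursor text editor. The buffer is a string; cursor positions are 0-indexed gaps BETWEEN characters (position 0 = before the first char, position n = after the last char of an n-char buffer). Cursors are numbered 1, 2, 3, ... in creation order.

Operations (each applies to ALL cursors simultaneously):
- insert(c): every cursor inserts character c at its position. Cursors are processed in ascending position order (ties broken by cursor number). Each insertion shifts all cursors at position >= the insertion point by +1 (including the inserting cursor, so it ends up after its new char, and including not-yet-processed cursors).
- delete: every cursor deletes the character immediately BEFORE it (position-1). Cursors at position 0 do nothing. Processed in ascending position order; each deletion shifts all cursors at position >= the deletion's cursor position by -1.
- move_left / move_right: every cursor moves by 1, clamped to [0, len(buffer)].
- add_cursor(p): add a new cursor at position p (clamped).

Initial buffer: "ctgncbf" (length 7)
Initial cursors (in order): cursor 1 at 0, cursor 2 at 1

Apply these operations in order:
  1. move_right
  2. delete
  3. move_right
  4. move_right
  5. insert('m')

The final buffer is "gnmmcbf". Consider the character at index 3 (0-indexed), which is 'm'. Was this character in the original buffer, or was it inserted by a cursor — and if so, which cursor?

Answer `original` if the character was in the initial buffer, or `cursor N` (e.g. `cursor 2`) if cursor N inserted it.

After op 1 (move_right): buffer="ctgncbf" (len 7), cursors c1@1 c2@2, authorship .......
After op 2 (delete): buffer="gncbf" (len 5), cursors c1@0 c2@0, authorship .....
After op 3 (move_right): buffer="gncbf" (len 5), cursors c1@1 c2@1, authorship .....
After op 4 (move_right): buffer="gncbf" (len 5), cursors c1@2 c2@2, authorship .....
After op 5 (insert('m')): buffer="gnmmcbf" (len 7), cursors c1@4 c2@4, authorship ..12...
Authorship (.=original, N=cursor N): . . 1 2 . . .
Index 3: author = 2

Answer: cursor 2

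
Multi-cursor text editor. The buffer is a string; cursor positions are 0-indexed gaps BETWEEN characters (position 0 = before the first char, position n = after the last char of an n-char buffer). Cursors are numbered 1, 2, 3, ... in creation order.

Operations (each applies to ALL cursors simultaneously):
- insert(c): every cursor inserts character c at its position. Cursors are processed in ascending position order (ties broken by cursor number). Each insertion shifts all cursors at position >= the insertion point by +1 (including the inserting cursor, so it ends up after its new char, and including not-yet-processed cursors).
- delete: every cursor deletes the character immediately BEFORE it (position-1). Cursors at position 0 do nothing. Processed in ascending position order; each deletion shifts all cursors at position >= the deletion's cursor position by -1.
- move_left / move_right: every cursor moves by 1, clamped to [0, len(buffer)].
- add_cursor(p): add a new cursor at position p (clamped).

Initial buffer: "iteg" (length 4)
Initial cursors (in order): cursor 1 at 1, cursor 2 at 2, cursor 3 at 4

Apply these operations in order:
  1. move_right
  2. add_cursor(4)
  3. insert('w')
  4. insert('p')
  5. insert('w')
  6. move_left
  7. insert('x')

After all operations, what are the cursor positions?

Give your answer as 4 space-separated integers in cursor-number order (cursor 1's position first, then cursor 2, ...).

After op 1 (move_right): buffer="iteg" (len 4), cursors c1@2 c2@3 c3@4, authorship ....
After op 2 (add_cursor(4)): buffer="iteg" (len 4), cursors c1@2 c2@3 c3@4 c4@4, authorship ....
After op 3 (insert('w')): buffer="itwewgww" (len 8), cursors c1@3 c2@5 c3@8 c4@8, authorship ..1.2.34
After op 4 (insert('p')): buffer="itwpewpgwwpp" (len 12), cursors c1@4 c2@7 c3@12 c4@12, authorship ..11.22.3434
After op 5 (insert('w')): buffer="itwpwewpwgwwppww" (len 16), cursors c1@5 c2@9 c3@16 c4@16, authorship ..111.222.343434
After op 6 (move_left): buffer="itwpwewpwgwwppww" (len 16), cursors c1@4 c2@8 c3@15 c4@15, authorship ..111.222.343434
After op 7 (insert('x')): buffer="itwpxwewpxwgwwppwxxw" (len 20), cursors c1@5 c2@10 c3@19 c4@19, authorship ..1111.2222.34343344

Answer: 5 10 19 19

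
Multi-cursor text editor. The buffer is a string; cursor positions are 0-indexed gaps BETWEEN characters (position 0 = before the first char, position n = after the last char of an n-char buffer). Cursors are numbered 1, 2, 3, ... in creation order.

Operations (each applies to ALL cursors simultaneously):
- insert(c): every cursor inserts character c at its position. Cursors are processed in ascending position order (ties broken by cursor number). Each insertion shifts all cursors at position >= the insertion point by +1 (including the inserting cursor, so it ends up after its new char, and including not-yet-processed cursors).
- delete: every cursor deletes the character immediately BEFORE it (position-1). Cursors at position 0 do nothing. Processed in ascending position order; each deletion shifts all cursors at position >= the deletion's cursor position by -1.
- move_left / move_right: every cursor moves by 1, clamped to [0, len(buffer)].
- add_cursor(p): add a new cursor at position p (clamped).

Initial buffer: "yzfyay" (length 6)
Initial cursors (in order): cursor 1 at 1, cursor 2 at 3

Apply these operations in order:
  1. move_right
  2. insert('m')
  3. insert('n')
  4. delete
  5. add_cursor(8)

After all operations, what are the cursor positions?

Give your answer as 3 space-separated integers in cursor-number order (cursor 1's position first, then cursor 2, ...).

Answer: 3 6 8

Derivation:
After op 1 (move_right): buffer="yzfyay" (len 6), cursors c1@2 c2@4, authorship ......
After op 2 (insert('m')): buffer="yzmfymay" (len 8), cursors c1@3 c2@6, authorship ..1..2..
After op 3 (insert('n')): buffer="yzmnfymnay" (len 10), cursors c1@4 c2@8, authorship ..11..22..
After op 4 (delete): buffer="yzmfymay" (len 8), cursors c1@3 c2@6, authorship ..1..2..
After op 5 (add_cursor(8)): buffer="yzmfymay" (len 8), cursors c1@3 c2@6 c3@8, authorship ..1..2..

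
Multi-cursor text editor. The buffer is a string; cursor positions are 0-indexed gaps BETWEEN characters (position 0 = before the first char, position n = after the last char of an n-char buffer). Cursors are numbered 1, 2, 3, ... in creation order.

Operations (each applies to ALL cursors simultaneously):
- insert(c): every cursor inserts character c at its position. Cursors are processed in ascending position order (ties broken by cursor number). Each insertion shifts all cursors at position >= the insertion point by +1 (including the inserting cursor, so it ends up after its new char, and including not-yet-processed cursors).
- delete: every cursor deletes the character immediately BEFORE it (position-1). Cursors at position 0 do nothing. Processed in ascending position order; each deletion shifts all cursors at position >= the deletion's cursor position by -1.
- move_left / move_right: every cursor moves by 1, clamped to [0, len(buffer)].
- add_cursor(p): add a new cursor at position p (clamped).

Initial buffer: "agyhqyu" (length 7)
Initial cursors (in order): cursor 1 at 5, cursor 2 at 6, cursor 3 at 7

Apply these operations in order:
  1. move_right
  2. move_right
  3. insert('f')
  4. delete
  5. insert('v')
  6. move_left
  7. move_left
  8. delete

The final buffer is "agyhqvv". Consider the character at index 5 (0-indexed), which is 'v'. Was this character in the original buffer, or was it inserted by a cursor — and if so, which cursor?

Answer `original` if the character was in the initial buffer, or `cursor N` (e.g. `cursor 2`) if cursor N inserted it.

Answer: cursor 2

Derivation:
After op 1 (move_right): buffer="agyhqyu" (len 7), cursors c1@6 c2@7 c3@7, authorship .......
After op 2 (move_right): buffer="agyhqyu" (len 7), cursors c1@7 c2@7 c3@7, authorship .......
After op 3 (insert('f')): buffer="agyhqyufff" (len 10), cursors c1@10 c2@10 c3@10, authorship .......123
After op 4 (delete): buffer="agyhqyu" (len 7), cursors c1@7 c2@7 c3@7, authorship .......
After op 5 (insert('v')): buffer="agyhqyuvvv" (len 10), cursors c1@10 c2@10 c3@10, authorship .......123
After op 6 (move_left): buffer="agyhqyuvvv" (len 10), cursors c1@9 c2@9 c3@9, authorship .......123
After op 7 (move_left): buffer="agyhqyuvvv" (len 10), cursors c1@8 c2@8 c3@8, authorship .......123
After op 8 (delete): buffer="agyhqvv" (len 7), cursors c1@5 c2@5 c3@5, authorship .....23
Authorship (.=original, N=cursor N): . . . . . 2 3
Index 5: author = 2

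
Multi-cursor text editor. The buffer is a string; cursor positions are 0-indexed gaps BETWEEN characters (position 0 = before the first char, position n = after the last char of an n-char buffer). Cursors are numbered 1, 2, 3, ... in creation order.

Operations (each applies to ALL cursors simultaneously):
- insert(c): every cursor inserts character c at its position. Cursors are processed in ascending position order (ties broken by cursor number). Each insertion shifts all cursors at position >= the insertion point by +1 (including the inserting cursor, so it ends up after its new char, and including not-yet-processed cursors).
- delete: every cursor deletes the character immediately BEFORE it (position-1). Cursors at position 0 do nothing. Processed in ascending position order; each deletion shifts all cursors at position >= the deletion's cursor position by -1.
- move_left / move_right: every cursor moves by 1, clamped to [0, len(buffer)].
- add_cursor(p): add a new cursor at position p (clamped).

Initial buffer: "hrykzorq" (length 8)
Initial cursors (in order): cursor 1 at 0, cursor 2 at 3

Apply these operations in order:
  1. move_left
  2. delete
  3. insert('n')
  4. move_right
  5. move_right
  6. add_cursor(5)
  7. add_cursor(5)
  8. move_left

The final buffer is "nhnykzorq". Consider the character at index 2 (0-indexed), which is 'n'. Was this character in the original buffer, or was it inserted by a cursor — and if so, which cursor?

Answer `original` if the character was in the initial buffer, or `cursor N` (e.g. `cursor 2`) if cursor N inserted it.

After op 1 (move_left): buffer="hrykzorq" (len 8), cursors c1@0 c2@2, authorship ........
After op 2 (delete): buffer="hykzorq" (len 7), cursors c1@0 c2@1, authorship .......
After op 3 (insert('n')): buffer="nhnykzorq" (len 9), cursors c1@1 c2@3, authorship 1.2......
After op 4 (move_right): buffer="nhnykzorq" (len 9), cursors c1@2 c2@4, authorship 1.2......
After op 5 (move_right): buffer="nhnykzorq" (len 9), cursors c1@3 c2@5, authorship 1.2......
After op 6 (add_cursor(5)): buffer="nhnykzorq" (len 9), cursors c1@3 c2@5 c3@5, authorship 1.2......
After op 7 (add_cursor(5)): buffer="nhnykzorq" (len 9), cursors c1@3 c2@5 c3@5 c4@5, authorship 1.2......
After op 8 (move_left): buffer="nhnykzorq" (len 9), cursors c1@2 c2@4 c3@4 c4@4, authorship 1.2......
Authorship (.=original, N=cursor N): 1 . 2 . . . . . .
Index 2: author = 2

Answer: cursor 2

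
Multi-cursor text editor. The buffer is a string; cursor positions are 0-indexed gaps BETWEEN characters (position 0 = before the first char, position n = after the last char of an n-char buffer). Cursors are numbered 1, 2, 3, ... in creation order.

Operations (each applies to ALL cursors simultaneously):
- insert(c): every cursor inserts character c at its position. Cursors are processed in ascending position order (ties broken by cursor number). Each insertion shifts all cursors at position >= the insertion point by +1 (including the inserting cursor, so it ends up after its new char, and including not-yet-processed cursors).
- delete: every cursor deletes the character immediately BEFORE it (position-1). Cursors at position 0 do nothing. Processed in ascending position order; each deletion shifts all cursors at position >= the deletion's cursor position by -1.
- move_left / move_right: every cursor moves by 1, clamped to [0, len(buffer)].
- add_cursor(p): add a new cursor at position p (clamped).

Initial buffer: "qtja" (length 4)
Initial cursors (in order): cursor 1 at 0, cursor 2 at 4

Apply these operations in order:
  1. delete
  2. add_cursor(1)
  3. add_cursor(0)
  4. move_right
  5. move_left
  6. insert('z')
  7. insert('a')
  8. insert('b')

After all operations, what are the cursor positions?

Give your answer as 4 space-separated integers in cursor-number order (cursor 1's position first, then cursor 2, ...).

After op 1 (delete): buffer="qtj" (len 3), cursors c1@0 c2@3, authorship ...
After op 2 (add_cursor(1)): buffer="qtj" (len 3), cursors c1@0 c3@1 c2@3, authorship ...
After op 3 (add_cursor(0)): buffer="qtj" (len 3), cursors c1@0 c4@0 c3@1 c2@3, authorship ...
After op 4 (move_right): buffer="qtj" (len 3), cursors c1@1 c4@1 c3@2 c2@3, authorship ...
After op 5 (move_left): buffer="qtj" (len 3), cursors c1@0 c4@0 c3@1 c2@2, authorship ...
After op 6 (insert('z')): buffer="zzqztzj" (len 7), cursors c1@2 c4@2 c3@4 c2@6, authorship 14.3.2.
After op 7 (insert('a')): buffer="zzaaqzatzaj" (len 11), cursors c1@4 c4@4 c3@7 c2@10, authorship 1414.33.22.
After op 8 (insert('b')): buffer="zzaabbqzabtzabj" (len 15), cursors c1@6 c4@6 c3@10 c2@14, authorship 141414.333.222.

Answer: 6 14 10 6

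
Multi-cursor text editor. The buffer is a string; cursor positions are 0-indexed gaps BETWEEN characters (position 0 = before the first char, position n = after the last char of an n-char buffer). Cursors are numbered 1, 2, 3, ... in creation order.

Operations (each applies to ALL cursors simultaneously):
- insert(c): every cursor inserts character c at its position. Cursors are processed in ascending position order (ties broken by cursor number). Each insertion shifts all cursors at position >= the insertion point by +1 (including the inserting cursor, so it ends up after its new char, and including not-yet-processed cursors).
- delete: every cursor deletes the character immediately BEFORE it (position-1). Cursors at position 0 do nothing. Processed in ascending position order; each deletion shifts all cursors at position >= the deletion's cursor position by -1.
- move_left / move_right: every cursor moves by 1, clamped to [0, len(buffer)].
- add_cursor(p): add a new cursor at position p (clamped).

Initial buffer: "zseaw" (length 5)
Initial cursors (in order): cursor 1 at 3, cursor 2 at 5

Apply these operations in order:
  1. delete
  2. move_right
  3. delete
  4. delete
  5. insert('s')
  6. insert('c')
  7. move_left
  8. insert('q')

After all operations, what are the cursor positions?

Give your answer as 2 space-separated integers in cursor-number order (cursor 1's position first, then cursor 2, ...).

Answer: 5 5

Derivation:
After op 1 (delete): buffer="zsa" (len 3), cursors c1@2 c2@3, authorship ...
After op 2 (move_right): buffer="zsa" (len 3), cursors c1@3 c2@3, authorship ...
After op 3 (delete): buffer="z" (len 1), cursors c1@1 c2@1, authorship .
After op 4 (delete): buffer="" (len 0), cursors c1@0 c2@0, authorship 
After op 5 (insert('s')): buffer="ss" (len 2), cursors c1@2 c2@2, authorship 12
After op 6 (insert('c')): buffer="sscc" (len 4), cursors c1@4 c2@4, authorship 1212
After op 7 (move_left): buffer="sscc" (len 4), cursors c1@3 c2@3, authorship 1212
After op 8 (insert('q')): buffer="sscqqc" (len 6), cursors c1@5 c2@5, authorship 121122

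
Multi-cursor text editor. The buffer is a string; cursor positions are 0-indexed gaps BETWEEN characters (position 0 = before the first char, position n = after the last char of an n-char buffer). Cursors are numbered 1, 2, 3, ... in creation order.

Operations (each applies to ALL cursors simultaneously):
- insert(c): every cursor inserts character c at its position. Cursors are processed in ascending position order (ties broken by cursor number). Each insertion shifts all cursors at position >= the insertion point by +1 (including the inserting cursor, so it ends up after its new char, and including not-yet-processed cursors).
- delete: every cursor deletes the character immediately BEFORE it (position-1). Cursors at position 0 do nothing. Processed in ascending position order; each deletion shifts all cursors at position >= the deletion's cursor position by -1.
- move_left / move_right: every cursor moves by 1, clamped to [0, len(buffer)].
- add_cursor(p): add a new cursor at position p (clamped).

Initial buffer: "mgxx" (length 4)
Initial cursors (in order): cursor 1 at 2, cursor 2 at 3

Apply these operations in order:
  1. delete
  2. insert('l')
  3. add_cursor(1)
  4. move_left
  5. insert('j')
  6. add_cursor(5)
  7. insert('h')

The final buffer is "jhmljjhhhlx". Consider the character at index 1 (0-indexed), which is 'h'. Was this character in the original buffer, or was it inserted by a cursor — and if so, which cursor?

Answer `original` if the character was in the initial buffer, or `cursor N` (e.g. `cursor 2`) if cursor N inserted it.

Answer: cursor 3

Derivation:
After op 1 (delete): buffer="mx" (len 2), cursors c1@1 c2@1, authorship ..
After op 2 (insert('l')): buffer="mllx" (len 4), cursors c1@3 c2@3, authorship .12.
After op 3 (add_cursor(1)): buffer="mllx" (len 4), cursors c3@1 c1@3 c2@3, authorship .12.
After op 4 (move_left): buffer="mllx" (len 4), cursors c3@0 c1@2 c2@2, authorship .12.
After op 5 (insert('j')): buffer="jmljjlx" (len 7), cursors c3@1 c1@5 c2@5, authorship 3.1122.
After op 6 (add_cursor(5)): buffer="jmljjlx" (len 7), cursors c3@1 c1@5 c2@5 c4@5, authorship 3.1122.
After op 7 (insert('h')): buffer="jhmljjhhhlx" (len 11), cursors c3@2 c1@9 c2@9 c4@9, authorship 33.1121242.
Authorship (.=original, N=cursor N): 3 3 . 1 1 2 1 2 4 2 .
Index 1: author = 3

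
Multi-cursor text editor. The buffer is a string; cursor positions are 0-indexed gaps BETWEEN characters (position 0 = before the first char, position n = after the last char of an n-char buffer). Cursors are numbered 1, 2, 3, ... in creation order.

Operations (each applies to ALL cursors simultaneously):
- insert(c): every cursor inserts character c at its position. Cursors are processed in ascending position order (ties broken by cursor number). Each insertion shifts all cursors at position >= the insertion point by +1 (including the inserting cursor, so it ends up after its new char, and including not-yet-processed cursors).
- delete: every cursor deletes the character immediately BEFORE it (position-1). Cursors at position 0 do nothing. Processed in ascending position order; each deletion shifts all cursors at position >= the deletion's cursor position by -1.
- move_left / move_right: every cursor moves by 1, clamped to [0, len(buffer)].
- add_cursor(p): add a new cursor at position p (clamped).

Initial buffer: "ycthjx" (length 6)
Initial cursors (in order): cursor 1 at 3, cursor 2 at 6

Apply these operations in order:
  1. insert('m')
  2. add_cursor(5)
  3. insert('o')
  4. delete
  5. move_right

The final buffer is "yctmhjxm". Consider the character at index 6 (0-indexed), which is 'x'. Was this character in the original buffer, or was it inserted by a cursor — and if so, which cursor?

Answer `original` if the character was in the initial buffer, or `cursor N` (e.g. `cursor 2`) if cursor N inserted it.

Answer: original

Derivation:
After op 1 (insert('m')): buffer="yctmhjxm" (len 8), cursors c1@4 c2@8, authorship ...1...2
After op 2 (add_cursor(5)): buffer="yctmhjxm" (len 8), cursors c1@4 c3@5 c2@8, authorship ...1...2
After op 3 (insert('o')): buffer="yctmohojxmo" (len 11), cursors c1@5 c3@7 c2@11, authorship ...11.3..22
After op 4 (delete): buffer="yctmhjxm" (len 8), cursors c1@4 c3@5 c2@8, authorship ...1...2
After op 5 (move_right): buffer="yctmhjxm" (len 8), cursors c1@5 c3@6 c2@8, authorship ...1...2
Authorship (.=original, N=cursor N): . . . 1 . . . 2
Index 6: author = original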